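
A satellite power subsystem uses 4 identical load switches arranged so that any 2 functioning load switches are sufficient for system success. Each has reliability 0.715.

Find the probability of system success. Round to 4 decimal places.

0.9272

R = Σ_{i=2}^{4} C(4,i) p^i (1−p)^{4−i} with p = 0.715
C(4,2)·0.715^2·0.285^2 = 0.249146
C(4,3)·0.715^3·0.285^1 = 0.416699
C(4,4)·0.715^4·0.285^0 = 0.261351
Sum = 0.9272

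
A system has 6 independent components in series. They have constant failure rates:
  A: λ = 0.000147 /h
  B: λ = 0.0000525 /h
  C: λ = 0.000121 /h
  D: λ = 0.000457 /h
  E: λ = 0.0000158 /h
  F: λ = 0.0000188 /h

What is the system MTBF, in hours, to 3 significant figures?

Series of exponential components: λ_sys = Σ λ_i
λ_sys = 0.000147 + 0.0000525 + 0.000121 + 0.000457 + 0.0000158 + 0.0000188 = 8.1210e-04 /h
MTBF = 1 / λ_sys = 1230 h

1230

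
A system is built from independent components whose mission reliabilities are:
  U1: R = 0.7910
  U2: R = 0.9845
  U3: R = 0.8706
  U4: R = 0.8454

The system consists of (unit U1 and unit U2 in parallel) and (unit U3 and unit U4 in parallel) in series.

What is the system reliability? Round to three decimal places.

Parallel (U1 and U2): 1 − (1 − 0.79100)(1 − 0.98450) = 0.99676
Parallel (U3 and U4): 1 − (1 − 0.87060)(1 − 0.84540) = 0.97999
Series ([0.99676] and [0.97999]): 0.99676 × 0.97999 = 0.977

0.977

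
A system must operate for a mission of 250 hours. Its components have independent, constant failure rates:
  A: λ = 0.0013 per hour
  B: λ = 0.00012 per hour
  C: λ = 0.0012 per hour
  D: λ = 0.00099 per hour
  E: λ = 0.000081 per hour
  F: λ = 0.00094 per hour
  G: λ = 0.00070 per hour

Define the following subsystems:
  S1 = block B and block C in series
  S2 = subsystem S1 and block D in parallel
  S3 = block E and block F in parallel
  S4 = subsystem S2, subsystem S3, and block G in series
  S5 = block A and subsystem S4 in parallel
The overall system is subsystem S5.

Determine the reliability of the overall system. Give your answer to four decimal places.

R(A) = exp(−0.0013 × 250) = 0.722527
R(B) = exp(−0.00012 × 250) = 0.970446
R(C) = exp(−0.0012 × 250) = 0.740818
R(D) = exp(−0.00099 × 250) = 0.780750
R(E) = exp(−0.000081 × 250) = 0.979954
R(F) = exp(−0.00094 × 250) = 0.790571
R(G) = exp(−0.00070 × 250) = 0.839457
Series (B and C): 0.970446 × 0.740818 = 0.718924
Parallel ([0.718924] and D): 1 − (1 − 0.718924)(1 − 0.780750) = 0.938374
Parallel (E and F): 1 − (1 − 0.979954)(1 − 0.790571) = 0.995802
Series ([0.938374], [0.995802], and G): 0.938374 × 0.995802 × 0.839457 = 0.784418
Parallel (A and [0.784418]): 1 − (1 − 0.722527)(1 − 0.784418) = 0.9402

0.9402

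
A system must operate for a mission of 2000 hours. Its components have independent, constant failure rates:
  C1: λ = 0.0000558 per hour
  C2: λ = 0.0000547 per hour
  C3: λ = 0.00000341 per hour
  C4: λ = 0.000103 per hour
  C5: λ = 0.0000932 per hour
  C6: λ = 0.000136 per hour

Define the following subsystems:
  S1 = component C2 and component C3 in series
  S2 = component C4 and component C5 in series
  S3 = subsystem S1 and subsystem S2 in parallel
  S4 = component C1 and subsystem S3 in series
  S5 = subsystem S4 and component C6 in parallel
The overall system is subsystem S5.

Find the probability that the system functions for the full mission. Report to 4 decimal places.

0.9673

R(C1) = exp(−0.0000558 × 2000) = 0.894402
R(C2) = exp(−0.0000547 × 2000) = 0.896372
R(C3) = exp(−0.00000341 × 2000) = 0.993203
R(C4) = exp(−0.000103 × 2000) = 0.813833
R(C5) = exp(−0.0000932 × 2000) = 0.829942
R(C6) = exp(−0.000136 × 2000) = 0.761854
Series (C2 and C3): 0.896372 × 0.993203 = 0.890279
Series (C4 and C5): 0.813833 × 0.829942 = 0.675434
Parallel ([0.890279] and [0.675434]): 1 − (1 − 0.890279)(1 − 0.675434) = 0.964388
Series (C1 and [0.964388]): 0.894402 × 0.964388 = 0.862551
Parallel ([0.862551] and C6): 1 − (1 − 0.862551)(1 − 0.761854) = 0.9673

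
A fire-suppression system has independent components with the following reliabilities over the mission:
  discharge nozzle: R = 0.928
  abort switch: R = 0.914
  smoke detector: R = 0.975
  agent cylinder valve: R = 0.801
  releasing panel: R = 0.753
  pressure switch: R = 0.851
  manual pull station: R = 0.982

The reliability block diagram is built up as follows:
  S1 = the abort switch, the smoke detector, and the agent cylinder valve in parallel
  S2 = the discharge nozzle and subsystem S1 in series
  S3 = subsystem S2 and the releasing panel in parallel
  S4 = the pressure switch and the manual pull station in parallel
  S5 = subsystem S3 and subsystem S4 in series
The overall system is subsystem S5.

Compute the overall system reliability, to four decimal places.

0.9795

Parallel (abort switch, smoke detector, and agent cylinder valve): 1 − (1 − 0.914000)(1 − 0.975000)(1 − 0.801000) = 0.999572
Series (discharge nozzle and [0.999572]): 0.928000 × 0.999572 = 0.927603
Parallel ([0.927603] and releasing panel): 1 − (1 − 0.927603)(1 − 0.753000) = 0.982118
Parallel (pressure switch and manual pull station): 1 − (1 − 0.851000)(1 − 0.982000) = 0.997318
Series ([0.982118] and [0.997318]): 0.982118 × 0.997318 = 0.9795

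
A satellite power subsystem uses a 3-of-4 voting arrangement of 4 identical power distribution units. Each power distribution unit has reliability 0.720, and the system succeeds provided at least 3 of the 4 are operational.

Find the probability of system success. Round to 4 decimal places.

R = Σ_{i=3}^{4} C(4,i) p^i (1−p)^{4−i} with p = 0.720
C(4,3)·0.720^3·0.280^1 = 0.418038
C(4,4)·0.720^4·0.280^0 = 0.268739
Sum = 0.6868

0.6868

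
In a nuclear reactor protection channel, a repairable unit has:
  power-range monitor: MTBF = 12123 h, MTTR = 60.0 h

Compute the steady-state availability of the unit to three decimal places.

A(power-range monitor) = MTBF/(MTBF+MTTR) = 12123/(12123+60.0) = 0.995

0.995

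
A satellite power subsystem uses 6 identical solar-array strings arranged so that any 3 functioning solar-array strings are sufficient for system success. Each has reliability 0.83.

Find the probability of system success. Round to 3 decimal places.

R = Σ_{i=3}^{6} C(6,i) p^i (1−p)^{6−i} with p = 0.83
C(6,3)·0.83^3·0.17^3 = 0.05618
C(6,4)·0.83^4·0.17^2 = 0.20573
C(6,5)·0.83^5·0.17^1 = 0.40178
C(6,6)·0.83^6·0.17^0 = 0.32694
Sum = 0.991

0.991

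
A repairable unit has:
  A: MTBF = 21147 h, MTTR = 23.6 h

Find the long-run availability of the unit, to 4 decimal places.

0.9989

A(A) = MTBF/(MTBF+MTTR) = 21147/(21147+23.6) = 0.9989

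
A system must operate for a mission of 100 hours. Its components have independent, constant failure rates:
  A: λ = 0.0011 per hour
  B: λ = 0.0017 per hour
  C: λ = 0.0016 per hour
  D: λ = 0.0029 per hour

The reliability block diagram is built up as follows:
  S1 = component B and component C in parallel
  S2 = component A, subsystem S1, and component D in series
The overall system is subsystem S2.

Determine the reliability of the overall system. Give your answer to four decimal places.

R(A) = exp(−0.0011 × 100) = 0.895834
R(B) = exp(−0.0017 × 100) = 0.843665
R(C) = exp(−0.0016 × 100) = 0.852144
R(D) = exp(−0.0029 × 100) = 0.748264
Parallel (B and C): 1 − (1 − 0.843665)(1 − 0.852144) = 0.976885
Series (A, [0.976885], and D): 0.895834 × 0.976885 × 0.748264 = 0.6548

0.6548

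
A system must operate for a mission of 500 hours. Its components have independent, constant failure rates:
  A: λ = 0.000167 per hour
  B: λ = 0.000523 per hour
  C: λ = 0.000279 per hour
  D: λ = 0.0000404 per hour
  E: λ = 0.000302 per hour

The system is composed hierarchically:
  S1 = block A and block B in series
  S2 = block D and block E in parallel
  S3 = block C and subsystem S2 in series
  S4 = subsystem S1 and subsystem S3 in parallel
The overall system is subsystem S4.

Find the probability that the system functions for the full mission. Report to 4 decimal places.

R(A) = exp(−0.000167 × 500) = 0.919891
R(B) = exp(−0.000523 × 500) = 0.769896
R(C) = exp(−0.000279 × 500) = 0.869793
R(D) = exp(−0.0000404 × 500) = 0.980003
R(E) = exp(−0.000302 × 500) = 0.859848
Series (A and B): 0.919891 × 0.769896 = 0.708220
Parallel (D and E): 1 − (1 − 0.980003)(1 − 0.859848) = 0.997197
Series (C and [0.997197]): 0.869793 × 0.997197 = 0.867355
Parallel ([0.708220] and [0.867355]): 1 − (1 − 0.708220)(1 − 0.867355) = 0.9613

0.9613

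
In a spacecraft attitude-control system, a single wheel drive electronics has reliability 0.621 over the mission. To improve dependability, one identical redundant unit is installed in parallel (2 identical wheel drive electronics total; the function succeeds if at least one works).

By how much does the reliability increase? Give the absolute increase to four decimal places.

0.2354

R_before = 0.621
R_after = 1 − (1 − 0.621)^2 = 0.8564
ΔR = 0.8564 − 0.621 = 0.2354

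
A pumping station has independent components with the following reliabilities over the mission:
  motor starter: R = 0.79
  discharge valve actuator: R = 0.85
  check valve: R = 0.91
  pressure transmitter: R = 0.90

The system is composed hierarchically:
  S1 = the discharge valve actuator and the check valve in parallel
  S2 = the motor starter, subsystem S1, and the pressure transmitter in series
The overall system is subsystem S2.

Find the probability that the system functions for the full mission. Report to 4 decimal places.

Parallel (discharge valve actuator and check valve): 1 − (1 − 0.850000)(1 − 0.910000) = 0.986500
Series (motor starter, [0.986500], and pressure transmitter): 0.790000 × 0.986500 × 0.900000 = 0.7014

0.7014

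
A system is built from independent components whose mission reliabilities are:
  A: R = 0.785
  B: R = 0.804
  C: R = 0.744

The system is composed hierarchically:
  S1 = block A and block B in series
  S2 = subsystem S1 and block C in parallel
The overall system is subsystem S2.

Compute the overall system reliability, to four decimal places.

0.9056

Series (A and B): 0.785000 × 0.804000 = 0.631140
Parallel ([0.631140] and C): 1 − (1 − 0.631140)(1 − 0.744000) = 0.9056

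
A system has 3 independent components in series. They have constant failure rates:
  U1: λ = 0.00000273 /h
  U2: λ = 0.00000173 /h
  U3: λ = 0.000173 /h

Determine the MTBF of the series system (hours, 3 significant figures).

5640

Series of exponential components: λ_sys = Σ λ_i
λ_sys = 0.00000273 + 0.00000173 + 0.000173 = 1.7746e-04 /h
MTBF = 1 / λ_sys = 5640 h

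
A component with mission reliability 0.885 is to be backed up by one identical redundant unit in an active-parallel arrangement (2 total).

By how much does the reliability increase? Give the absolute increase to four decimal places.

R_before = 0.885
R_after = 1 − (1 − 0.885)^2 = 0.9868
ΔR = 0.9868 − 0.885 = 0.1018

0.1018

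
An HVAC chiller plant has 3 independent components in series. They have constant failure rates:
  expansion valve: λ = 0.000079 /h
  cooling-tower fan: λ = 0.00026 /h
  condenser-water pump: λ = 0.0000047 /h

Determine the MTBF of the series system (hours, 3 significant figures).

Series of exponential components: λ_sys = Σ λ_i
λ_sys = 0.000079 + 0.00026 + 0.0000047 = 3.4370e-04 /h
MTBF = 1 / λ_sys = 2910 h

2910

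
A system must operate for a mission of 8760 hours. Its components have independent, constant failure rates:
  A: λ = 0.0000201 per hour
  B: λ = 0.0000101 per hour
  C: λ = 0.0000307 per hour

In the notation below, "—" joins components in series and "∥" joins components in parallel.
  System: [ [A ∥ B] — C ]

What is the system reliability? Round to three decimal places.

0.754

R(A) = exp(−0.0000201 × 8760) = 0.83855
R(B) = exp(−0.0000101 × 8760) = 0.91533
R(C) = exp(−0.0000307 × 8760) = 0.76420
Parallel (A and B): 1 − (1 − 0.83855)(1 − 0.91533) = 0.98633
Series ([0.98633] and C): 0.98633 × 0.76420 = 0.754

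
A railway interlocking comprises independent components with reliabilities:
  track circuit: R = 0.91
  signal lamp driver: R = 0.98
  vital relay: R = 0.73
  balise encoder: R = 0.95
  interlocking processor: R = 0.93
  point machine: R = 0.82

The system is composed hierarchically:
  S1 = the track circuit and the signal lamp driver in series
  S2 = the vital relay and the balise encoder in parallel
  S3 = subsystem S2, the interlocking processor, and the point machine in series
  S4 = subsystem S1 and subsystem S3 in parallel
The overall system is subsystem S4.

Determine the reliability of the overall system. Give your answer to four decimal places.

Series (track circuit and signal lamp driver): 0.910000 × 0.980000 = 0.891800
Parallel (vital relay and balise encoder): 1 − (1 − 0.730000)(1 − 0.950000) = 0.986500
Series ([0.986500], interlocking processor, and point machine): 0.986500 × 0.930000 × 0.820000 = 0.752305
Parallel ([0.891800] and [0.752305]): 1 − (1 − 0.891800)(1 − 0.752305) = 0.9732

0.9732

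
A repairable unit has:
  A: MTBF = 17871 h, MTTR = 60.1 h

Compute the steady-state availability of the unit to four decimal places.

0.9966

A(A) = MTBF/(MTBF+MTTR) = 17871/(17871+60.1) = 0.9966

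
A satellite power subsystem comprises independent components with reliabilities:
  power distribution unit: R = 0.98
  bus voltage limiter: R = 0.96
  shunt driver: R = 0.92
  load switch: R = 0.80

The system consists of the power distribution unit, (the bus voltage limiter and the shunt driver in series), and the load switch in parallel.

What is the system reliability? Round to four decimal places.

Series (bus voltage limiter and shunt driver): 0.960000 × 0.920000 = 0.883200
Parallel (power distribution unit, [0.883200], and load switch): 1 − (1 − 0.980000)(1 − 0.883200)(1 − 0.800000) = 0.9995

0.9995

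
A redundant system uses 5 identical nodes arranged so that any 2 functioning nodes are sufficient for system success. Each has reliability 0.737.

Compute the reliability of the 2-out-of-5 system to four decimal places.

R = Σ_{i=2}^{5} C(5,i) p^i (1−p)^{5−i} with p = 0.737
C(5,2)·0.737^2·0.263^3 = 0.098810
C(5,3)·0.737^3·0.263^2 = 0.276894
C(5,4)·0.737^4·0.263^1 = 0.387968
C(5,5)·0.737^5·0.263^0 = 0.217439
Sum = 0.9811

0.9811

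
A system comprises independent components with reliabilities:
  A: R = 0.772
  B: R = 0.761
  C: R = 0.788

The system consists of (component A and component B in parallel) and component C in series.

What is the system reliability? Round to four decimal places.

Parallel (A and B): 1 − (1 − 0.772000)(1 − 0.761000) = 0.945508
Series ([0.945508] and C): 0.945508 × 0.788000 = 0.7451

0.7451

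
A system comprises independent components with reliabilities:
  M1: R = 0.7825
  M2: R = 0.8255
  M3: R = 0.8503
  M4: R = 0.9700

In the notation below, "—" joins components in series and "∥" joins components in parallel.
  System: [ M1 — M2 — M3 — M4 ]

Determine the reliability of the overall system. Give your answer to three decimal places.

Series (M1, M2, M3, and M4): 0.78250 × 0.82550 × 0.85030 × 0.97000 = 0.533

0.533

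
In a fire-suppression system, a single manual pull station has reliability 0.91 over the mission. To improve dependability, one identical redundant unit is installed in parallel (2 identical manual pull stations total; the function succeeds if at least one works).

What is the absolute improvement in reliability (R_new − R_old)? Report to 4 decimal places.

R_before = 0.91
R_after = 1 − (1 − 0.91)^2 = 0.9919
ΔR = 0.9919 − 0.91 = 0.0819

0.0819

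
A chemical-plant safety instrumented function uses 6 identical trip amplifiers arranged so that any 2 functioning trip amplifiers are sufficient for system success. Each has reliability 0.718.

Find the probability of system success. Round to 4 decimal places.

R = Σ_{i=2}^{6} C(6,i) p^i (1−p)^{6−i} with p = 0.718
C(6,2)·0.718^2·0.282^4 = 0.048903
C(6,3)·0.718^3·0.282^3 = 0.166016
C(6,4)·0.718^4·0.282^2 = 0.317020
C(6,5)·0.718^5·0.282^1 = 0.322866
C(6,6)·0.718^6·0.282^0 = 0.137008
Sum = 0.9918

0.9918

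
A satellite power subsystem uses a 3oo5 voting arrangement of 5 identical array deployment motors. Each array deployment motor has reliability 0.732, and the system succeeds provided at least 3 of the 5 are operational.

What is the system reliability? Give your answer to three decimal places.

R = Σ_{i=3}^{5} C(5,i) p^i (1−p)^{5−i} with p = 0.732
C(5,3)·0.732^3·0.268^2 = 0.28171
C(5,4)·0.732^4·0.268^1 = 0.38472
C(5,5)·0.732^5·0.268^0 = 0.21016
Sum = 0.877

0.877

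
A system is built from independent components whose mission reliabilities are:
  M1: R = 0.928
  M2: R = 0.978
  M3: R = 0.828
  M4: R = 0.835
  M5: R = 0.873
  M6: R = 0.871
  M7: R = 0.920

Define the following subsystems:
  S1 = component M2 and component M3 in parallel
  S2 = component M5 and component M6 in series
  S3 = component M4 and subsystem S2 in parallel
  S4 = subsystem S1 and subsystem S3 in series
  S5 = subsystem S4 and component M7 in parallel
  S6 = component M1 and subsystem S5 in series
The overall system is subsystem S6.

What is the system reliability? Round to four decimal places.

Parallel (M2 and M3): 1 − (1 − 0.978000)(1 − 0.828000) = 0.996216
Series (M5 and M6): 0.873000 × 0.871000 = 0.760383
Parallel (M4 and [0.760383]): 1 − (1 − 0.835000)(1 − 0.760383) = 0.960463
Series ([0.996216] and [0.960463]): 0.996216 × 0.960463 = 0.956829
Parallel ([0.956829] and M7): 1 − (1 − 0.956829)(1 − 0.920000) = 0.996546
Series (M1 and [0.996546]): 0.928000 × 0.996546 = 0.9248

0.9248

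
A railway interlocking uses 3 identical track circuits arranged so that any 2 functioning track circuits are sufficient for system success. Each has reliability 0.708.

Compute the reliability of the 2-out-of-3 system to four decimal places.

R = Σ_{i=2}^{3} C(3,i) p^i (1−p)^{3−i} with p = 0.708
C(3,2)·0.708^2·0.292^1 = 0.439107
C(3,3)·0.708^3·0.292^0 = 0.354895
Sum = 0.7940

0.7940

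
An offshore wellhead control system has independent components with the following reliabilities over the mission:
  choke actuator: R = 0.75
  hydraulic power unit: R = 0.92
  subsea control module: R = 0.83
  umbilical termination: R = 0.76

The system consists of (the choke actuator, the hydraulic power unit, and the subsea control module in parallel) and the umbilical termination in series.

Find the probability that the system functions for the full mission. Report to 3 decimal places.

0.757

Parallel (choke actuator, hydraulic power unit, and subsea control module): 1 − (1 − 0.75000)(1 − 0.92000)(1 − 0.83000) = 0.99660
Series ([0.99660] and umbilical termination): 0.99660 × 0.76000 = 0.757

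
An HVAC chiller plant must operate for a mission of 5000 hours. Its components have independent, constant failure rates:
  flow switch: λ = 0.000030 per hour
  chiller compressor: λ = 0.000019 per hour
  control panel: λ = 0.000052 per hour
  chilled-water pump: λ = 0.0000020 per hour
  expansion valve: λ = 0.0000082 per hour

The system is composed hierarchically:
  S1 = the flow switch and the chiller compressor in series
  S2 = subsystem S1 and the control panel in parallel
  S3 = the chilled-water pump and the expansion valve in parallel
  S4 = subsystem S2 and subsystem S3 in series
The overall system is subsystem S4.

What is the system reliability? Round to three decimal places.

R(flow switch) = exp(−0.000030 × 5000) = 0.86071
R(chiller compressor) = exp(−0.000019 × 5000) = 0.90937
R(control panel) = exp(−0.000052 × 5000) = 0.77105
R(chilled-water pump) = exp(−0.0000020 × 5000) = 0.99005
R(expansion valve) = exp(−0.0000082 × 5000) = 0.95983
Series (flow switch and chiller compressor): 0.86071 × 0.90937 = 0.78270
Parallel ([0.78270] and control panel): 1 − (1 − 0.78270)(1 − 0.77105) = 0.95025
Parallel (chilled-water pump and expansion valve): 1 − (1 − 0.99005)(1 − 0.95983) = 0.99960
Series ([0.95025] and [0.99960]): 0.95025 × 0.99960 = 0.950

0.950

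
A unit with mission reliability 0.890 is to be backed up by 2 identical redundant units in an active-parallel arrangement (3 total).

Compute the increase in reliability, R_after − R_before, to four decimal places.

R_before = 0.890
R_after = 1 − (1 − 0.890)^3 = 0.9987
ΔR = 0.9987 − 0.890 = 0.1087

0.1087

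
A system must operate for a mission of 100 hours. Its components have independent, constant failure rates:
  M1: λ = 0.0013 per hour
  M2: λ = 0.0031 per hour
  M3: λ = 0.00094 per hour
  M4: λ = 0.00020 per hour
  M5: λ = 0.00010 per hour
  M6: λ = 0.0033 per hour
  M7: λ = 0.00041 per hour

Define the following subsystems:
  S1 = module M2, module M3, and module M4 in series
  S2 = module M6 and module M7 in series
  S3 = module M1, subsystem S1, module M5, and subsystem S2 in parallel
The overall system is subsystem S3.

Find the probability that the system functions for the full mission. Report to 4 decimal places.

0.9999

R(M1) = exp(−0.0013 × 100) = 0.878095
R(M2) = exp(−0.0031 × 100) = 0.733447
R(M3) = exp(−0.00094 × 100) = 0.910283
R(M4) = exp(−0.00020 × 100) = 0.980199
R(M5) = exp(−0.00010 × 100) = 0.990050
R(M6) = exp(−0.0033 × 100) = 0.718924
R(M7) = exp(−0.00041 × 100) = 0.959829
Series (M2, M3, and M4): 0.733447 × 0.910283 × 0.980199 = 0.654424
Series (M6 and M7): 0.718924 × 0.959829 = 0.690044
Parallel (M1, [0.654424], M5, and [0.690044]): 1 − (1 − 0.878095)(1 − 0.654424)(1 − 0.990050)(1 − 0.690044) = 0.9999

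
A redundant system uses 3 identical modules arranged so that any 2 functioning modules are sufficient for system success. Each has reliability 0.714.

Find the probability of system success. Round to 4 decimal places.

0.8014

R = Σ_{i=2}^{3} C(3,i) p^i (1−p)^{3−i} with p = 0.714
C(3,2)·0.714^2·0.286^1 = 0.437405
C(3,3)·0.714^3·0.286^0 = 0.363994
Sum = 0.8014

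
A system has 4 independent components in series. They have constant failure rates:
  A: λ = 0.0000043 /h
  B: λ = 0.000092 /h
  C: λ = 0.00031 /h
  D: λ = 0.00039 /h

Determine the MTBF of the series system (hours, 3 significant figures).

Series of exponential components: λ_sys = Σ λ_i
λ_sys = 0.0000043 + 0.000092 + 0.00031 + 0.00039 = 7.9630e-04 /h
MTBF = 1 / λ_sys = 1260 h

1260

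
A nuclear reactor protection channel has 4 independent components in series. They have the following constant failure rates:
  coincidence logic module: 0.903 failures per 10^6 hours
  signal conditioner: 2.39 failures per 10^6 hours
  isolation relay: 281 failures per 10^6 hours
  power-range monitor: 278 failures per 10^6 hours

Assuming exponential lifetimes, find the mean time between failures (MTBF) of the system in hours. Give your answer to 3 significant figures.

Series of exponential components: λ_sys = Σ λ_i
λ_sys = 0.000000903 + 0.00000239 + 0.000281 + 0.000278 = 5.6229e-04 /h
MTBF = 1 / λ_sys = 1780 h

1780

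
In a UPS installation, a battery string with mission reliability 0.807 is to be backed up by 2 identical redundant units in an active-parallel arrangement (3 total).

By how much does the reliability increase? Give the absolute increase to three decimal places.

0.186

R_before = 0.807
R_after = 1 − (1 − 0.807)^3 = 0.993
ΔR = 0.993 − 0.807 = 0.186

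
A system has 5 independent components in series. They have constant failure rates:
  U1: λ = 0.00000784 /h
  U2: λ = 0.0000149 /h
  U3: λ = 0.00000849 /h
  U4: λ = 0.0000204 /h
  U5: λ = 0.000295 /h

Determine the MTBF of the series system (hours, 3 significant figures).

Series of exponential components: λ_sys = Σ λ_i
λ_sys = 0.00000784 + 0.0000149 + 0.00000849 + 0.0000204 + 0.000295 = 3.4663e-04 /h
MTBF = 1 / λ_sys = 2880 h

2880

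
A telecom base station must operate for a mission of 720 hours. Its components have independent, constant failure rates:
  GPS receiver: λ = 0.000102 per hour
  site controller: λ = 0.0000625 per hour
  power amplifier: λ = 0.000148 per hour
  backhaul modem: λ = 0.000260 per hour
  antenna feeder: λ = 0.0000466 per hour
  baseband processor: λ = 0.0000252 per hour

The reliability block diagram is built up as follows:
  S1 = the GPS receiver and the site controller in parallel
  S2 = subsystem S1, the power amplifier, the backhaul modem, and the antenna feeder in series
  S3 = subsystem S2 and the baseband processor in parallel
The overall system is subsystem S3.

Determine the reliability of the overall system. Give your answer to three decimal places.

R(GPS receiver) = exp(−0.000102 × 720) = 0.92919
R(site controller) = exp(−0.0000625 × 720) = 0.95600
R(power amplifier) = exp(−0.000148 × 720) = 0.89892
R(backhaul modem) = exp(−0.000260 × 720) = 0.82928
R(antenna feeder) = exp(−0.0000466 × 720) = 0.96700
R(baseband processor) = exp(−0.0000252 × 720) = 0.98202
Parallel (GPS receiver and site controller): 1 − (1 − 0.92919)(1 − 0.95600) = 0.99688
Series ([0.99688], power amplifier, backhaul modem, and antenna feeder): 0.99688 × 0.89892 × 0.82928 × 0.96700 = 0.71861
Parallel ([0.71861] and baseband processor): 1 − (1 − 0.71861)(1 − 0.98202) = 0.995

0.995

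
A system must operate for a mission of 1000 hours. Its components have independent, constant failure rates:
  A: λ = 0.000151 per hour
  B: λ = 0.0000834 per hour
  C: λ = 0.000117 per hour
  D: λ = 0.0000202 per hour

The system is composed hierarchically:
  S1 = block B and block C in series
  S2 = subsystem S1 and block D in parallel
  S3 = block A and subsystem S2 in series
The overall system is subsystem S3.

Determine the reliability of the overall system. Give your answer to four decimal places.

R(A) = exp(−0.000151 × 1000) = 0.859848
R(B) = exp(−0.0000834 × 1000) = 0.919983
R(C) = exp(−0.000117 × 1000) = 0.889585
R(D) = exp(−0.0000202 × 1000) = 0.980003
Series (B and C): 0.919983 × 0.889585 = 0.818403
Parallel ([0.818403] and D): 1 − (1 − 0.818403)(1 − 0.980003) = 0.996369
Series (A and [0.996369]): 0.859848 × 0.996369 = 0.8567

0.8567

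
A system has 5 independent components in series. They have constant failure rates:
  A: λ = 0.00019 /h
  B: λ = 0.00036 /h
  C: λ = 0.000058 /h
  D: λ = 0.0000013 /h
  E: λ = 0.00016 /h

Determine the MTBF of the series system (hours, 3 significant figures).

Series of exponential components: λ_sys = Σ λ_i
λ_sys = 0.00019 + 0.00036 + 0.000058 + 0.0000013 + 0.00016 = 7.6930e-04 /h
MTBF = 1 / λ_sys = 1300 h

1300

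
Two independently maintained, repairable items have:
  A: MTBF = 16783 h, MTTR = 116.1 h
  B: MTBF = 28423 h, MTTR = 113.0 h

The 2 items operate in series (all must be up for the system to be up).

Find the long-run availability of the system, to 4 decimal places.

0.9892

A(A) = MTBF/(MTBF+MTTR) = 16783/(16783+116.1) = 0.993130
A(B) = MTBF/(MTBF+MTTR) = 28423/(28423+113.0) = 0.996040
Series availability: 0.993130 × 0.996040 = 0.9892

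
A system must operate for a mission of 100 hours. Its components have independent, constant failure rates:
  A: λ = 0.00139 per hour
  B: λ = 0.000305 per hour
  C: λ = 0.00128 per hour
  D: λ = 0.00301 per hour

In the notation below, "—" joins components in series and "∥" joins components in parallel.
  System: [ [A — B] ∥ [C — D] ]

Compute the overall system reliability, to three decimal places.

0.946

R(A) = exp(−0.00139 × 100) = 0.87023
R(B) = exp(−0.000305 × 100) = 0.96996
R(C) = exp(−0.00128 × 100) = 0.87985
R(D) = exp(−0.00301 × 100) = 0.74008
Series (A and B): 0.87023 × 0.96996 = 0.84409
Series (C and D): 0.87985 × 0.74008 = 0.65116
Parallel ([0.84409] and [0.65116]): 1 − (1 − 0.84409)(1 − 0.65116) = 0.946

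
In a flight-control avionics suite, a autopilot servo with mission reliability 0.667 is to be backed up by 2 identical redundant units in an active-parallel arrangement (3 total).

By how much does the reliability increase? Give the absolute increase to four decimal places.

0.2961

R_before = 0.667
R_after = 1 − (1 − 0.667)^3 = 0.9631
ΔR = 0.9631 − 0.667 = 0.2961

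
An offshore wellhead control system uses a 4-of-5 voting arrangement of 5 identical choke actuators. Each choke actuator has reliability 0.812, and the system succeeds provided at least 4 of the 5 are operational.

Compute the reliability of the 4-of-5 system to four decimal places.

0.7617

R = Σ_{i=4}^{5} C(5,i) p^i (1−p)^{5−i} with p = 0.812
C(5,4)·0.812^4·0.188^1 = 0.408650
C(5,5)·0.812^5·0.188^0 = 0.353004
Sum = 0.7617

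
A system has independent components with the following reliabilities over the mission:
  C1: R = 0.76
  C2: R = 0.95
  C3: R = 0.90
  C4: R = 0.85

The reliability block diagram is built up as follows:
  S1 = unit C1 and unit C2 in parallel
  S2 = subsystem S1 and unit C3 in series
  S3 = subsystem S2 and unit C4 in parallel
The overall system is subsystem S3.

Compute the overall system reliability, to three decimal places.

0.983

Parallel (C1 and C2): 1 − (1 − 0.76000)(1 − 0.95000) = 0.98800
Series ([0.98800] and C3): 0.98800 × 0.90000 = 0.88920
Parallel ([0.88920] and C4): 1 − (1 − 0.88920)(1 − 0.85000) = 0.983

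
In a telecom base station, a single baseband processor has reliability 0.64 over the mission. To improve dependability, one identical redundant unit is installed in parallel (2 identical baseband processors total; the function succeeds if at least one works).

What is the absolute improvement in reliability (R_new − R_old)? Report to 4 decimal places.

R_before = 0.64
R_after = 1 − (1 − 0.64)^2 = 0.8704
ΔR = 0.8704 − 0.64 = 0.2304

0.2304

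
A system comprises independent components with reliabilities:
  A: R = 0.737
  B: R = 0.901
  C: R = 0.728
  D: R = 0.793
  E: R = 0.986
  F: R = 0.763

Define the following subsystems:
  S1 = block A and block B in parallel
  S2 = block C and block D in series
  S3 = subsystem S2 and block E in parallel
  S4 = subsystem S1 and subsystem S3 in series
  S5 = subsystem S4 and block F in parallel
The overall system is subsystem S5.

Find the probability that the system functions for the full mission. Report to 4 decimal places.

Parallel (A and B): 1 − (1 − 0.737000)(1 − 0.901000) = 0.973963
Series (C and D): 0.728000 × 0.793000 = 0.577304
Parallel ([0.577304] and E): 1 − (1 − 0.577304)(1 − 0.986000) = 0.994082
Series ([0.973963] and [0.994082]): 0.973963 × 0.994082 = 0.968199
Parallel ([0.968199] and F): 1 − (1 − 0.968199)(1 − 0.763000) = 0.9925

0.9925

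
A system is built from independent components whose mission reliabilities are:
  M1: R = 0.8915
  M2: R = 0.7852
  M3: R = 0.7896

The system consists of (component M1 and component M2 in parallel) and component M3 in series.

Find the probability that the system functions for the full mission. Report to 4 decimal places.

Parallel (M1 and M2): 1 − (1 − 0.891500)(1 − 0.785200) = 0.976694
Series ([0.976694] and M3): 0.976694 × 0.789600 = 0.7712

0.7712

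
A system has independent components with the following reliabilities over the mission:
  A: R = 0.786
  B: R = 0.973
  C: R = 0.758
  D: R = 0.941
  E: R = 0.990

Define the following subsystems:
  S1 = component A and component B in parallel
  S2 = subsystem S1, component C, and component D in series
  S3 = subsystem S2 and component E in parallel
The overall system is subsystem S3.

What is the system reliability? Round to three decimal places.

Parallel (A and B): 1 − (1 − 0.78600)(1 − 0.97300) = 0.99422
Series ([0.99422], C, and D): 0.99422 × 0.75800 × 0.94100 = 0.70916
Parallel ([0.70916] and E): 1 − (1 − 0.70916)(1 − 0.99000) = 0.997

0.997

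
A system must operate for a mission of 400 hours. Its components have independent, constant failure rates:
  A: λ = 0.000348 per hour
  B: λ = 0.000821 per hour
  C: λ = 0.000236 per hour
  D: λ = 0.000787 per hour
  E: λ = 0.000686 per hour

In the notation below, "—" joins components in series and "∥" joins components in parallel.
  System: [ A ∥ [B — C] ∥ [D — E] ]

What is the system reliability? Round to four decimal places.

0.9801

R(A) = exp(−0.000348 × 400) = 0.870054
R(B) = exp(−0.000821 × 400) = 0.720075
R(C) = exp(−0.000236 × 400) = 0.909919
R(D) = exp(−0.000787 × 400) = 0.729935
R(E) = exp(−0.000686 × 400) = 0.760028
Series (B and C): 0.720075 × 0.909919 = 0.655210
Series (D and E): 0.729935 × 0.760028 = 0.554771
Parallel (A, [0.655210], and [0.554771]): 1 − (1 − 0.870054)(1 − 0.655210)(1 − 0.554771) = 0.9801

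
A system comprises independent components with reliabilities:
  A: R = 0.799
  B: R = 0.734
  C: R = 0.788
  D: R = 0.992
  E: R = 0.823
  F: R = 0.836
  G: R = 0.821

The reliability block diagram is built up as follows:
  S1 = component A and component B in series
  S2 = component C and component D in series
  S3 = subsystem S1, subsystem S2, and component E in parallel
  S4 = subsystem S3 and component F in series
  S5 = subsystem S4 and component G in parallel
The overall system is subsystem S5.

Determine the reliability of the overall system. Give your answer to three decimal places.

Series (A and B): 0.79900 × 0.73400 = 0.58647
Series (C and D): 0.78800 × 0.99200 = 0.78170
Parallel ([0.58647], [0.78170], and E): 1 − (1 − 0.58647)(1 − 0.78170)(1 − 0.82300) = 0.98402
Series ([0.98402] and F): 0.98402 × 0.83600 = 0.82264
Parallel ([0.82264] and G): 1 − (1 − 0.82264)(1 − 0.82100) = 0.968

0.968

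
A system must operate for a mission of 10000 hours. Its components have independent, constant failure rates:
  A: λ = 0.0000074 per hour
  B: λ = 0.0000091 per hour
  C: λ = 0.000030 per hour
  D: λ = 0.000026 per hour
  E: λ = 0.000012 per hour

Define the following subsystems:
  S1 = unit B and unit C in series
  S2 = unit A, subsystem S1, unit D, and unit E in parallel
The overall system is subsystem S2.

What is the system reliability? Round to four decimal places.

R(A) = exp(−0.0000074 × 10000) = 0.928672
R(B) = exp(−0.0000091 × 10000) = 0.913018
R(C) = exp(−0.000030 × 10000) = 0.740818
R(D) = exp(−0.000026 × 10000) = 0.771052
R(E) = exp(−0.000012 × 10000) = 0.886920
Series (B and C): 0.913018 × 0.740818 = 0.676380
Parallel (A, [0.676380], D, and E): 1 − (1 − 0.928672)(1 − 0.676380)(1 − 0.771052)(1 − 0.886920) = 0.9994

0.9994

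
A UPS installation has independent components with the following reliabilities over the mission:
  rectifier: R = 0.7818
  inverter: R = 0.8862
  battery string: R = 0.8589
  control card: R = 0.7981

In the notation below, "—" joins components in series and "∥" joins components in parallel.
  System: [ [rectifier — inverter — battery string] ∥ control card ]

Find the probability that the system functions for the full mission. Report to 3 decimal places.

Series (rectifier, inverter, and battery string): 0.78180 × 0.88620 × 0.85890 = 0.59507
Parallel ([0.59507] and control card): 1 − (1 − 0.59507)(1 − 0.79810) = 0.918

0.918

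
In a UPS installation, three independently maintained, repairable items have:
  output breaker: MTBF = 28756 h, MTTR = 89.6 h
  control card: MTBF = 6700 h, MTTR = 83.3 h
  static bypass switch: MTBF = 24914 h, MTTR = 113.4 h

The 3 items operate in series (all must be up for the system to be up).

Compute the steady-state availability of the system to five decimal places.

0.98019

A(output breaker) = MTBF/(MTBF+MTTR) = 28756/(28756+89.6) = 0.996894
A(control card) = MTBF/(MTBF+MTTR) = 6700/(6700+83.3) = 0.987720
A(static bypass switch) = MTBF/(MTBF+MTTR) = 24914/(24914+113.4) = 0.995469
Series availability: 0.996894 × 0.987720 × 0.995469 = 0.98019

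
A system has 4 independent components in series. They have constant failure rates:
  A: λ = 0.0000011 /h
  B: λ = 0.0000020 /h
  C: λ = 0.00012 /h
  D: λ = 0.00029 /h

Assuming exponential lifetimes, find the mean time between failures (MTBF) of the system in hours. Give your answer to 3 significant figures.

2420

Series of exponential components: λ_sys = Σ λ_i
λ_sys = 0.0000011 + 0.0000020 + 0.00012 + 0.00029 = 4.1310e-04 /h
MTBF = 1 / λ_sys = 2420 h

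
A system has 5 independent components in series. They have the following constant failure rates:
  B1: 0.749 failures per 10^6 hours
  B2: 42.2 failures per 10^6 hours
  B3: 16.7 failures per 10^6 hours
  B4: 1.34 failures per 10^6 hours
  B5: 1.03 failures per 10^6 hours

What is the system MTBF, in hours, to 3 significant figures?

Series of exponential components: λ_sys = Σ λ_i
λ_sys = 0.000000749 + 0.0000422 + 0.0000167 + 0.00000134 + 0.00000103 = 6.2019e-05 /h
MTBF = 1 / λ_sys = 16100 h

16100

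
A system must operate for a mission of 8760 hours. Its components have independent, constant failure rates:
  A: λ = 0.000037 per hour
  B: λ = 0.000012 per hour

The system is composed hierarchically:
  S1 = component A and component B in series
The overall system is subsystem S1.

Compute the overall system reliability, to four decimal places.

0.6510

R(A) = exp(−0.000037 × 8760) = 0.723163
R(B) = exp(−0.000012 × 8760) = 0.900216
Series (A and B): 0.723163 × 0.900216 = 0.6510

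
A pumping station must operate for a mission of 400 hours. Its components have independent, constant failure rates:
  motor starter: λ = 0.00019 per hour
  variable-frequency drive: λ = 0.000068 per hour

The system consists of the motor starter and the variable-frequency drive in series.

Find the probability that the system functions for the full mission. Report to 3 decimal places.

0.902

R(motor starter) = exp(−0.00019 × 400) = 0.92682
R(variable-frequency drive) = exp(−0.000068 × 400) = 0.97317
Series (motor starter and variable-frequency drive): 0.92682 × 0.97317 = 0.902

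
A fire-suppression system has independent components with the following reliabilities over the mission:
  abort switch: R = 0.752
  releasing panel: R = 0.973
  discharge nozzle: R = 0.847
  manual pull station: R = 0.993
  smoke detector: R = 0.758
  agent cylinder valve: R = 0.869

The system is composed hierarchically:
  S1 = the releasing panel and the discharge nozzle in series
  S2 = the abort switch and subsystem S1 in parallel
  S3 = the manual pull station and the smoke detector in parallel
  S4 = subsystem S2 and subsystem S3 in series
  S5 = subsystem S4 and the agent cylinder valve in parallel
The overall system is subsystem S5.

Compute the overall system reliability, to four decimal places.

Series (releasing panel and discharge nozzle): 0.973000 × 0.847000 = 0.824131
Parallel (abort switch and [0.824131]): 1 − (1 − 0.752000)(1 − 0.824131) = 0.956384
Parallel (manual pull station and smoke detector): 1 − (1 − 0.993000)(1 − 0.758000) = 0.998306
Series ([0.956384] and [0.998306]): 0.956384 × 0.998306 = 0.954764
Parallel ([0.954764] and agent cylinder valve): 1 − (1 − 0.954764)(1 − 0.869000) = 0.9941

0.9941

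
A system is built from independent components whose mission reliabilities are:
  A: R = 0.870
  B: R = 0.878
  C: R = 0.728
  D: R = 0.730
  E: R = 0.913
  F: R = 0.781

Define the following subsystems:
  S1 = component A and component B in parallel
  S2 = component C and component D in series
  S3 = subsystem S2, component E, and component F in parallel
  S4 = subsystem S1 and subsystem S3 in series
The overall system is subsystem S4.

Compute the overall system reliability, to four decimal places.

Parallel (A and B): 1 − (1 − 0.870000)(1 − 0.878000) = 0.984140
Series (C and D): 0.728000 × 0.730000 = 0.531440
Parallel ([0.531440], E, and F): 1 − (1 − 0.531440)(1 − 0.913000)(1 − 0.781000) = 0.991073
Series ([0.984140] and [0.991073]): 0.984140 × 0.991073 = 0.9754

0.9754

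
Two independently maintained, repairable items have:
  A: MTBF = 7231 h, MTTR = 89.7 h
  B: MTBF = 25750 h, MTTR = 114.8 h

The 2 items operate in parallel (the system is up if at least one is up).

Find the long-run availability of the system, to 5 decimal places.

0.99995

A(A) = MTBF/(MTBF+MTTR) = 7231/(7231+89.7) = 0.987747
A(B) = MTBF/(MTBF+MTTR) = 25750/(25750+114.8) = 0.995562
Parallel availability: 1 − (1 − 0.987747)(1 − 0.995562) = 0.99995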